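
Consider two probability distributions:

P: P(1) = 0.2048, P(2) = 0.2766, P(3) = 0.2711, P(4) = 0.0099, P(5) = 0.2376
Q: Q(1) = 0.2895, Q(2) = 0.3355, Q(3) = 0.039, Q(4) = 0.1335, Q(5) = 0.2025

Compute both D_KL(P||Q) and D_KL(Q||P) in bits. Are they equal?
D_KL(P||Q) = 0.5967 bits, D_KL(Q||P) = 0.5833 bits. No, they are not equal.

D_KL(P||Q) = Σ P(x) log₂(P(x)/Q(x))

Computing term by term:
  P(1)·log₂(P(1)/Q(1)) = 0.2048·log₂(0.2048/0.2895) = -0.10227
  P(2)·log₂(P(2)/Q(2)) = 0.2766·log₂(0.2766/0.3355) = -0.07704
  P(3)·log₂(P(3)/Q(3)) = 0.2711·log₂(0.2711/0.039) = 0.75834
  P(4)·log₂(P(4)/Q(4)) = 0.0099·log₂(0.0099/0.1335) = -0.03716
  P(5)·log₂(P(5)/Q(5)) = 0.2376·log₂(0.2376/0.2025) = 0.05479

D_KL(P||Q) = -0.10227 - 0.07704 + 0.75834 - 0.03716 + 0.05479 = 0.59666 ≈ 0.5967 bits

D_KL(Q||P) = Σ Q(x) log₂(Q(x)/P(x))

Computing term by term:
  Q(1)·log₂(Q(1)/P(1)) = 0.2895·log₂(0.2895/0.2048) = 0.14456
  Q(2)·log₂(Q(2)/P(2)) = 0.3355·log₂(0.3355/0.2766) = 0.09344
  Q(3)·log₂(Q(3)/P(3)) = 0.039·log₂(0.039/0.2711) = -0.10909
  Q(4)·log₂(Q(4)/P(4)) = 0.1335·log₂(0.1335/0.0099) = 0.50106
  Q(5)·log₂(Q(5)/P(5)) = 0.2025·log₂(0.2025/0.2376) = -0.04670

D_KL(Q||P) = 0.14456 + 0.09344 - 0.10909 + 0.50106 - 0.04670 = 0.58327 ≈ 0.5833 bits

These are NOT equal (difference: 0.0134 bits). KL divergence is asymmetric: D_KL(P||Q) ≠ D_KL(Q||P) in general.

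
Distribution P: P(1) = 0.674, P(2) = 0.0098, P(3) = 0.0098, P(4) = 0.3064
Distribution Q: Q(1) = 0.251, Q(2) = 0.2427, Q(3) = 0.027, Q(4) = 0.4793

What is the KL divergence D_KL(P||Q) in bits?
0.7030 bits

D_KL(P||Q) = Σ P(x) log₂(P(x)/Q(x))

Computing term by term:
  P(1)·log₂(P(1)/Q(1)) = 0.674·log₂(0.674/0.251) = 0.96049
  P(2)·log₂(P(2)/Q(2)) = 0.0098·log₂(0.0098/0.2427) = -0.04538
  P(3)·log₂(P(3)/Q(3)) = 0.0098·log₂(0.0098/0.027) = -0.01433
  P(4)·log₂(P(4)/Q(4)) = 0.3064·log₂(0.3064/0.4793) = -0.19779

D_KL(P||Q) = 0.96049 - 0.04538 - 0.01433 - 0.19779 = 0.70299 ≈ 0.7030 bits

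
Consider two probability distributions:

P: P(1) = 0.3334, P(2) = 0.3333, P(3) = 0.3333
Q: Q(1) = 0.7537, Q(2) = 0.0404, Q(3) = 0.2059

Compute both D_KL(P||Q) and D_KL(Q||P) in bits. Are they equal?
D_KL(P||Q) = 0.8540 bits, D_KL(Q||P) = 0.6208 bits. No, they are not equal.

D_KL(P||Q) = Σ P(x) log₂(P(x)/Q(x))

Computing term by term:
  P(1)·log₂(P(1)/Q(1)) = 0.3334·log₂(0.3334/0.7537) = -0.39232
  P(2)·log₂(P(2)/Q(2)) = 0.3333·log₂(0.3333/0.0404) = 1.01470
  P(3)·log₂(P(3)/Q(3)) = 0.3333·log₂(0.3333/0.2059) = 0.23160

D_KL(P||Q) = -0.39232 + 1.01470 + 0.23160 = 0.85398 ≈ 0.8540 bits

D_KL(Q||P) = Σ Q(x) log₂(Q(x)/P(x))

Computing term by term:
  Q(1)·log₂(Q(1)/P(1)) = 0.7537·log₂(0.7537/0.3334) = 0.88691
  Q(2)·log₂(Q(2)/P(2)) = 0.0404·log₂(0.0404/0.3333) = -0.12299
  Q(3)·log₂(Q(3)/P(3)) = 0.2059·log₂(0.2059/0.3333) = -0.14308

D_KL(Q||P) = 0.88691 - 0.12299 - 0.14308 = 0.62084 ≈ 0.6208 bits

These are NOT equal (difference: 0.2332 bits). KL divergence is asymmetric: D_KL(P||Q) ≠ D_KL(Q||P) in general.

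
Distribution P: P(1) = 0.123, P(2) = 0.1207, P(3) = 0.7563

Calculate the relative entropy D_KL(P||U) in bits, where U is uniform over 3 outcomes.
0.5401 bits

U(i) = 1/3 for all i

D_KL(P||U) = Σ P(x) log₂(P(x) / (1/3))
           = Σ P(x) log₂(P(x)) + log₂(3)
           = log₂(3) - H(P)

H(P) = -Σ P(x) log₂(P(x)):
  -P(1)·log₂(P(1)) = -(0.123)·log₂(0.123) = 0.37186
  -P(2)·log₂(P(2)) = -(0.1207)·log₂(0.1207) = 0.36820
  -P(3)·log₂(P(3)) = -(0.7563)·log₂(0.7563) = 0.30477
H(P) = 0.37186 + 0.36820 + 0.30477 = 1.04483 bits

log₂(3) = 1.58496 bits

D_KL(P||U) = 1.58496 - 1.04483 = 0.54013 ≈ 0.5401 bits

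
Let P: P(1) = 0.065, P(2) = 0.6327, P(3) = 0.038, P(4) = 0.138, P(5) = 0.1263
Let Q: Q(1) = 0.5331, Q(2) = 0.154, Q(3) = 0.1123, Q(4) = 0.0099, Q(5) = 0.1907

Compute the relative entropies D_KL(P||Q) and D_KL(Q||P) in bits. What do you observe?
D_KL(P||Q) = 1.4826 bits, D_KL(Q||P) = 1.5558 bits. The two directions give different values (D_KL(Q||P) exceeds D_KL(P||Q) by 0.0732 bits): KL divergence is asymmetric.

D_KL(P||Q) = Σ P(x) log₂(P(x)/Q(x))

Computing term by term:
  P(1)·log₂(P(1)/Q(1)) = 0.065·log₂(0.065/0.5331) = -0.19733
  P(2)·log₂(P(2)/Q(2)) = 0.6327·log₂(0.6327/0.154) = 1.28982
  P(3)·log₂(P(3)/Q(3)) = 0.038·log₂(0.038/0.1123) = -0.05940
  P(4)·log₂(P(4)/Q(4)) = 0.138·log₂(0.138/0.0099) = 0.52455
  P(5)·log₂(P(5)/Q(5)) = 0.1263·log₂(0.1263/0.1907) = -0.07508

D_KL(P||Q) = -0.19733 + 1.28982 - 0.05940 + 0.52455 - 0.07508 = 1.48256 ≈ 1.4826 bits

D_KL(Q||P) = Σ Q(x) log₂(Q(x)/P(x))

Computing term by term:
  Q(1)·log₂(Q(1)/P(1)) = 0.5331·log₂(0.5331/0.065) = 1.61844
  Q(2)·log₂(Q(2)/P(2)) = 0.154·log₂(0.154/0.6327) = -0.31394
  Q(3)·log₂(Q(3)/P(3)) = 0.1123·log₂(0.1123/0.038) = 0.17556
  Q(4)·log₂(Q(4)/P(4)) = 0.0099·log₂(0.0099/0.138) = -0.03763
  Q(5)·log₂(Q(5)/P(5)) = 0.1907·log₂(0.1907/0.1263) = 0.11336

D_KL(Q||P) = 1.61844 - 0.31394 + 0.17556 - 0.03763 + 0.11336 = 1.55579 ≈ 1.5558 bits

These are NOT equal (difference: 0.0732 bits). KL divergence is asymmetric: D_KL(P||Q) ≠ D_KL(Q||P) in general.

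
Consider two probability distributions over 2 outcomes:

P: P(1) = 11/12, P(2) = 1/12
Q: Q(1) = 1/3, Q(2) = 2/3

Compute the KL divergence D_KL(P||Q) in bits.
1.0878 bits

D_KL(P||Q) = Σ P(x) log₂(P(x)/Q(x))

Computing term by term:
  P(1)·log₂(P(1)/Q(1)) = (11/12)·log₂((11/12)/(1/3)) = 1.33781
  P(2)·log₂(P(2)/Q(2)) = (1/12)·log₂((1/12)/(2/3)) = -0.25000

D_KL(P||Q) = 1.33781 - 0.25000 = 1.08781 ≈ 1.0878 bits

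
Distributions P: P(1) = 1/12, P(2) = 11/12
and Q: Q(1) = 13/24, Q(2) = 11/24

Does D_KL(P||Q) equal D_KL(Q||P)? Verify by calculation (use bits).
D_KL(P||Q) = 0.6916 bits, D_KL(Q||P) = 1.0044 bits. No — D_KL(P||Q) ≠ D_KL(Q||P) for this pair.

D_KL(P||Q) = Σ P(x) log₂(P(x)/Q(x))

Computing term by term:
  P(1)·log₂(P(1)/Q(1)) = (1/12)·log₂((1/12)/(13/24)) = -0.22504
  P(2)·log₂(P(2)/Q(2)) = (11/12)·log₂((11/12)/(11/24)) = 0.91667

D_KL(P||Q) = -0.22504 + 0.91667 = 0.69163 ≈ 0.6916 bits

D_KL(Q||P) = Σ Q(x) log₂(Q(x)/P(x))

Computing term by term:
  Q(1)·log₂(Q(1)/P(1)) = (13/24)·log₂((13/24)/(1/12)) = 1.46274
  Q(2)·log₂(Q(2)/P(2)) = (11/24)·log₂((11/24)/(11/12)) = -0.45833

D_KL(Q||P) = 1.46274 - 0.45833 = 1.00441 ≈ 1.0044 bits

These are NOT equal (difference: 0.3128 bits). KL divergence is asymmetric: D_KL(P||Q) ≠ D_KL(Q||P) in general.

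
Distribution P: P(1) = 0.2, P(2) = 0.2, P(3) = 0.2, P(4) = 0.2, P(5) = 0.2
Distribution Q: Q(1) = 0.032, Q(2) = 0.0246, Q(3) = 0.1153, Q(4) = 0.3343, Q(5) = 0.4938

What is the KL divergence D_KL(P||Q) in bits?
0.8833 bits

D_KL(P||Q) = Σ P(x) log₂(P(x)/Q(x))

Computing term by term:
  P(1)·log₂(P(1)/Q(1)) = 0.2·log₂(0.2/0.032) = 0.52877
  P(2)·log₂(P(2)/Q(2)) = 0.2·log₂(0.2/0.0246) = 0.60465
  P(3)·log₂(P(3)/Q(3)) = 0.2·log₂(0.2/0.1153) = 0.15892
  P(4)·log₂(P(4)/Q(4)) = 0.2·log₂(0.2/0.3343) = -0.14823
  P(5)·log₂(P(5)/Q(5)) = 0.2·log₂(0.2/0.4938) = -0.26079

D_KL(P||Q) = 0.52877 + 0.60465 + 0.15892 - 0.14823 - 0.26079 = 0.88332 ≈ 0.8833 bits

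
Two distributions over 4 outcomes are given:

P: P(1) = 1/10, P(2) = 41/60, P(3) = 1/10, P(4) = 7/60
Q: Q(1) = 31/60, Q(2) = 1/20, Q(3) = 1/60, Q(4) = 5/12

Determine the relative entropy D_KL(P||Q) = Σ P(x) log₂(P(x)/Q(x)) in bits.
2.3853 bits

D_KL(P||Q) = Σ P(x) log₂(P(x)/Q(x))

Computing term by term:
  P(1)·log₂(P(1)/Q(1)) = (1/10)·log₂((1/10)/(31/60)) = -0.23692
  P(2)·log₂(P(2)/Q(2)) = (41/60)·log₂((41/60)/(1/20)) = 2.57794
  P(3)·log₂(P(3)/Q(3)) = (1/10)·log₂((1/10)/(1/60)) = 0.25850
  P(4)·log₂(P(4)/Q(4)) = (7/60)·log₂((7/60)/(5/12)) = -0.21426

D_KL(P||Q) = -0.23692 + 2.57794 + 0.25850 - 0.21426 = 2.38526 ≈ 2.3853 bits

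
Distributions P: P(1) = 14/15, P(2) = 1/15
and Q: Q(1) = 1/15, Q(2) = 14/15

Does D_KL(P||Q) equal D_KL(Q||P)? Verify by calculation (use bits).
D_KL(P||Q) = 3.2997 bits, D_KL(Q||P) = 3.2997 bits. Yes — for this pair D_KL(P||Q) = D_KL(Q||P).

D_KL(P||Q) = Σ P(x) log₂(P(x)/Q(x))

Computing term by term:
  P(1)·log₂(P(1)/Q(1)) = (14/15)·log₂((14/15)/(1/15)) = 3.55353
  P(2)·log₂(P(2)/Q(2)) = (1/15)·log₂((1/15)/(14/15)) = -0.25382

D_KL(P||Q) = 3.55353 - 0.25382 = 3.29971 ≈ 3.2997 bits

D_KL(Q||P) = Σ Q(x) log₂(Q(x)/P(x))

Computing term by term:
  Q(1)·log₂(Q(1)/P(1)) = (1/15)·log₂((1/15)/(14/15)) = -0.25382
  Q(2)·log₂(Q(2)/P(2)) = (14/15)·log₂((14/15)/(1/15)) = 3.55353

D_KL(Q||P) = -0.25382 + 3.55353 = 3.29971 ≈ 3.2997 bits

These ARE equal here. Q is P with outcomes relabeled (Q(1) = P(2), Q(2) = P(1)) by a relabeling that is its own inverse, so the two sums contain exactly the same terms in a different order. This is a special case — KL divergence is not symmetric in general: D_KL(P||Q) ≠ D_KL(Q||P) for most P, Q.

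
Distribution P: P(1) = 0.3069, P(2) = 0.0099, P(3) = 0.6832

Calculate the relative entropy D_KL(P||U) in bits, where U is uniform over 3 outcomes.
0.6205 bits

U(i) = 1/3 for all i

D_KL(P||U) = Σ P(x) log₂(P(x) / (1/3))
           = Σ P(x) log₂(P(x)) + log₂(3)
           = log₂(3) - H(P)

H(P) = -Σ P(x) log₂(P(x)):
  -P(1)·log₂(P(1)) = -(0.3069)·log₂(0.3069) = 0.52301
  -P(2)·log₂(P(2)) = -(0.0099)·log₂(0.0099) = 0.06592
  -P(3)·log₂(P(3)) = -(0.6832)·log₂(0.6832) = 0.37550
H(P) = 0.52301 + 0.06592 + 0.37550 = 0.96443 bits

log₂(3) = 1.58496 bits

D_KL(P||U) = 1.58496 - 0.96443 = 0.62053 ≈ 0.6205 bits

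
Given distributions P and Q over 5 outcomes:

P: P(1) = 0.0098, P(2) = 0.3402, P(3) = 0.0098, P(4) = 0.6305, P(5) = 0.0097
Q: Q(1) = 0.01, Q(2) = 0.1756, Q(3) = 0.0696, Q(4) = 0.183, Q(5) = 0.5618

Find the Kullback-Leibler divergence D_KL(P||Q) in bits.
1.3650 bits

D_KL(P||Q) = Σ P(x) log₂(P(x)/Q(x))

Computing term by term:
  P(1)·log₂(P(1)/Q(1)) = 0.0098·log₂(0.0098/0.01) = -0.00029
  P(2)·log₂(P(2)/Q(2)) = 0.3402·log₂(0.3402/0.1756) = 0.32458
  P(3)·log₂(P(3)/Q(3)) = 0.0098·log₂(0.0098/0.0696) = -0.02772
  P(4)·log₂(P(4)/Q(4)) = 0.6305·log₂(0.6305/0.183) = 1.12522
  P(5)·log₂(P(5)/Q(5)) = 0.0097·log₂(0.0097/0.5618) = -0.05680

D_KL(P||Q) = -0.00029 + 0.32458 - 0.02772 + 1.12522 - 0.05680 = 1.36499 ≈ 1.3650 bits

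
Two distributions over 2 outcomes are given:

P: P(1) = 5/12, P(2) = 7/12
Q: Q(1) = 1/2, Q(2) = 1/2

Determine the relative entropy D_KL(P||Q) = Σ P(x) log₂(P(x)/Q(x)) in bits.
0.0201 bits

D_KL(P||Q) = Σ P(x) log₂(P(x)/Q(x))

Computing term by term:
  P(1)·log₂(P(1)/Q(1)) = (5/12)·log₂((5/12)/(1/2)) = -0.10960
  P(2)·log₂(P(2)/Q(2)) = (7/12)·log₂((7/12)/(1/2)) = 0.12973

D_KL(P||Q) = -0.10960 + 0.12973 = 0.02013 ≈ 0.0201 bits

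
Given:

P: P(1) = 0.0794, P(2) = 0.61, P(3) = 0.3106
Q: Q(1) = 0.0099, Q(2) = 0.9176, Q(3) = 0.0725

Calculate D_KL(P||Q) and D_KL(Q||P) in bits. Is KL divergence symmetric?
D_KL(P||Q) = 0.5311 bits, D_KL(Q||P) = 0.3586 bits. No, KL divergence is not symmetric.

D_KL(P||Q) = Σ P(x) log₂(P(x)/Q(x))

Computing term by term:
  P(1)·log₂(P(1)/Q(1)) = 0.0794·log₂(0.0794/0.0099) = 0.23849
  P(2)·log₂(P(2)/Q(2)) = 0.61·log₂(0.61/0.9176) = -0.35932
  P(3)·log₂(P(3)/Q(3)) = 0.3106·log₂(0.3106/0.0725) = 0.65195

D_KL(P||Q) = 0.23849 - 0.35932 + 0.65195 = 0.53112 ≈ 0.5311 bits

D_KL(Q||P) = Σ Q(x) log₂(Q(x)/P(x))

Computing term by term:
  Q(1)·log₂(Q(1)/P(1)) = 0.0099·log₂(0.0099/0.0794) = -0.02974
  Q(2)·log₂(Q(2)/P(2)) = 0.9176·log₂(0.9176/0.61) = 0.54052
  Q(3)·log₂(Q(3)/P(3)) = 0.0725·log₂(0.0725/0.3106) = -0.15218

D_KL(Q||P) = -0.02974 + 0.54052 - 0.15218 = 0.35860 ≈ 0.3586 bits

These are NOT equal (difference: 0.1725 bits). KL divergence is asymmetric: D_KL(P||Q) ≠ D_KL(Q||P) in general.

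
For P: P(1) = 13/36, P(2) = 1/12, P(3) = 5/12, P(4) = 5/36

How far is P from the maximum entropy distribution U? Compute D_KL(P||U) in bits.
0.2488 bits

U(i) = 1/4 for all i

D_KL(P||U) = Σ P(x) log₂(P(x) / (1/4))
           = Σ P(x) log₂(P(x)) + log₂(4)
           = log₂(4) - H(P)

H(P) = -Σ P(x) log₂(P(x)):
  -P(1)·log₂(P(1)) = -(13/36)·log₂(13/36) = 0.53065
  -P(2)·log₂(P(2)) = -(1/12)·log₂(1/12) = 0.29875
  -P(3)·log₂(P(3)) = -(5/12)·log₂(5/12) = 0.52626
  -P(4)·log₂(P(4)) = -(5/36)·log₂(5/36) = 0.39556
H(P) = 0.53065 + 0.29875 + 0.52626 + 0.39556 = 1.75122 bits

log₂(4) = 2.00000 bits

D_KL(P||U) = 2.00000 - 1.75122 = 0.24878 ≈ 0.2488 bits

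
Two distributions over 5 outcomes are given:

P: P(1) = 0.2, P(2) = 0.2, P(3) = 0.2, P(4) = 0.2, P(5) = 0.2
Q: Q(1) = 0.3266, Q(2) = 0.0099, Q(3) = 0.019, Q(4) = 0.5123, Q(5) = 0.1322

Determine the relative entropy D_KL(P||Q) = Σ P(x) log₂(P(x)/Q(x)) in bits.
1.2530 bits

D_KL(P||Q) = Σ P(x) log₂(P(x)/Q(x))

Computing term by term:
  P(1)·log₂(P(1)/Q(1)) = 0.2·log₂(0.2/0.3266) = -0.14150
  P(2)·log₂(P(2)/Q(2)) = 0.2·log₂(0.2/0.0099) = 0.86729
  P(3)·log₂(P(3)/Q(3)) = 0.2·log₂(0.2/0.019) = 0.67919
  P(4)·log₂(P(4)/Q(4)) = 0.2·log₂(0.2/0.5123) = -0.27140
  P(5)·log₂(P(5)/Q(5)) = 0.2·log₂(0.2/0.1322) = 0.11946

D_KL(P||Q) = -0.14150 + 0.86729 + 0.67919 - 0.27140 + 0.11946 = 1.25304 ≈ 1.2530 bits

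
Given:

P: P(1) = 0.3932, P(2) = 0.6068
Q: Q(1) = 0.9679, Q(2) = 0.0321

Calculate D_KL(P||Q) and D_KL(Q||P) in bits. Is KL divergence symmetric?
D_KL(P||Q) = 2.0622 bits, D_KL(Q||P) = 1.1218 bits. No, KL divergence is not symmetric.

D_KL(P||Q) = Σ P(x) log₂(P(x)/Q(x))

Computing term by term:
  P(1)·log₂(P(1)/Q(1)) = 0.3932·log₂(0.3932/0.9679) = -0.51100
  P(2)·log₂(P(2)/Q(2)) = 0.6068·log₂(0.6068/0.0321) = 2.57318

D_KL(P||Q) = -0.51100 + 2.57318 = 2.06218 ≈ 2.0622 bits

D_KL(Q||P) = Σ Q(x) log₂(Q(x)/P(x))

Computing term by term:
  Q(1)·log₂(Q(1)/P(1)) = 0.9679·log₂(0.9679/0.3932) = 1.25788
  Q(2)·log₂(Q(2)/P(2)) = 0.0321·log₂(0.0321/0.6068) = -0.13612

D_KL(Q||P) = 1.25788 - 0.13612 = 1.12176 ≈ 1.1218 bits

These are NOT equal (difference: 0.9404 bits). KL divergence is asymmetric: D_KL(P||Q) ≠ D_KL(Q||P) in general.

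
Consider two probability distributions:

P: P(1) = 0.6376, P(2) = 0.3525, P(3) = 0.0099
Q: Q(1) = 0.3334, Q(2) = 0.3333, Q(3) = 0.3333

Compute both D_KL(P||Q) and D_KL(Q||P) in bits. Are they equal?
D_KL(P||Q) = 0.5747 bits, D_KL(Q||P) = 1.3521 bits. No, they are not equal.

D_KL(P||Q) = Σ P(x) log₂(P(x)/Q(x))

Computing term by term:
  P(1)·log₂(P(1)/Q(1)) = 0.6376·log₂(0.6376/0.3334) = 0.59641
  P(2)·log₂(P(2)/Q(2)) = 0.3525·log₂(0.3525/0.3333) = 0.02848
  P(3)·log₂(P(3)/Q(3)) = 0.0099·log₂(0.0099/0.3333) = -0.05023

D_KL(P||Q) = 0.59641 + 0.02848 - 0.05023 = 0.57466 ≈ 0.5747 bits

D_KL(Q||P) = Σ Q(x) log₂(Q(x)/P(x))

Computing term by term:
  Q(1)·log₂(Q(1)/P(1)) = 0.3334·log₂(0.3334/0.6376) = -0.31186
  Q(2)·log₂(Q(2)/P(2)) = 0.3333·log₂(0.3333/0.3525) = -0.02693
  Q(3)·log₂(Q(3)/P(3)) = 0.3333·log₂(0.3333/0.0099) = 1.69091

D_KL(Q||P) = -0.31186 - 0.02693 + 1.69091 = 1.35212 ≈ 1.3521 bits

These are NOT equal (difference: 0.7774 bits). KL divergence is asymmetric: D_KL(P||Q) ≠ D_KL(Q||P) in general.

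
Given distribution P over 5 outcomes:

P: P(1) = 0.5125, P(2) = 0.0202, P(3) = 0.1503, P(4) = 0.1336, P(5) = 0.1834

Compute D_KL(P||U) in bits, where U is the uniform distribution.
0.4663 bits

U(i) = 1/5 for all i

D_KL(P||U) = Σ P(x) log₂(P(x) / (1/5))
           = Σ P(x) log₂(P(x)) + log₂(5)
           = log₂(5) - H(P)

H(P) = -Σ P(x) log₂(P(x)):
  -P(1)·log₂(P(1)) = -(0.5125)·log₂(0.5125) = 0.49424
  -P(2)·log₂(P(2)) = -(0.0202)·log₂(0.0202) = 0.11372
  -P(3)·log₂(P(3)) = -(0.1503)·log₂(0.1503) = 0.41093
  -P(4)·log₂(P(4)) = -(0.1336)·log₂(0.1336) = 0.38798
  -P(5)·log₂(P(5)) = -(0.1834)·log₂(0.1834) = 0.44877
H(P) = 0.49424 + 0.11372 + 0.41093 + 0.38798 + 0.44877 = 1.85564 bits

log₂(5) = 2.32193 bits

D_KL(P||U) = 2.32193 - 1.85564 = 0.46629 ≈ 0.4663 bits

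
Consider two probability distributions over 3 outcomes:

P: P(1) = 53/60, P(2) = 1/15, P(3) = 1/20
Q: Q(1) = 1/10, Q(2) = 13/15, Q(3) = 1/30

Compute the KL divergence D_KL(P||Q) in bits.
2.5588 bits

D_KL(P||Q) = Σ P(x) log₂(P(x)/Q(x))

Computing term by term:
  P(1)·log₂(P(1)/Q(1)) = (53/60)·log₂((53/60)/(1/10)) = 2.77628
  P(2)·log₂(P(2)/Q(2)) = (1/15)·log₂((1/15)/(13/15)) = -0.24670
  P(3)·log₂(P(3)/Q(3)) = (1/20)·log₂((1/20)/(1/30)) = 0.02925

D_KL(P||Q) = 2.77628 - 0.24670 + 0.02925 = 2.55883 ≈ 2.5588 bits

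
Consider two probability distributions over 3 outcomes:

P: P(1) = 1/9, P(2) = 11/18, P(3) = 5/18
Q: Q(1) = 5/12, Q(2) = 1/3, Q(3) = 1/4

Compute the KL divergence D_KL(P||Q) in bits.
0.3647 bits

D_KL(P||Q) = Σ P(x) log₂(P(x)/Q(x))

Computing term by term:
  P(1)·log₂(P(1)/Q(1)) = (1/9)·log₂((1/9)/(5/12)) = -0.21188
  P(2)·log₂(P(2)/Q(2)) = (11/18)·log₂((11/18)/(1/3)) = 0.53440
  P(3)·log₂(P(3)/Q(3)) = (5/18)·log₂((5/18)/(1/4)) = 0.04222

D_KL(P||Q) = -0.21188 + 0.53440 + 0.04222 = 0.36474 ≈ 0.3647 bits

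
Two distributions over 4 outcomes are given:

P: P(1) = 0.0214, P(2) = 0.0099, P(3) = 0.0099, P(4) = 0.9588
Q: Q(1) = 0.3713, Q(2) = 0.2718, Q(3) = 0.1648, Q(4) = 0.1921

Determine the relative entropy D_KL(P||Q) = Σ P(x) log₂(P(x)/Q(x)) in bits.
2.0482 bits

D_KL(P||Q) = Σ P(x) log₂(P(x)/Q(x))

Computing term by term:
  P(1)·log₂(P(1)/Q(1)) = 0.0214·log₂(0.0214/0.3713) = -0.08810
  P(2)·log₂(P(2)/Q(2)) = 0.0099·log₂(0.0099/0.2718) = -0.04731
  P(3)·log₂(P(3)/Q(3)) = 0.0099·log₂(0.0099/0.1648) = -0.04017
  P(4)·log₂(P(4)/Q(4)) = 0.9588·log₂(0.9588/0.1921) = 2.22381

D_KL(P||Q) = -0.08810 - 0.04731 - 0.04017 + 2.22381 = 2.04823 ≈ 2.0482 bits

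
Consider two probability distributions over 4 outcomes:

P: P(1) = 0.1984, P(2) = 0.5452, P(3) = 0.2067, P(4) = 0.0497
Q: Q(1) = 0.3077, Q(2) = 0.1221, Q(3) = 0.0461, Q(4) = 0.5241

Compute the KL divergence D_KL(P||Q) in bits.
1.3299 bits

D_KL(P||Q) = Σ P(x) log₂(P(x)/Q(x))

Computing term by term:
  P(1)·log₂(P(1)/Q(1)) = 0.1984·log₂(0.1984/0.3077) = -0.12561
  P(2)·log₂(P(2)/Q(2)) = 0.5452·log₂(0.5452/0.1221) = 1.17694
  P(3)·log₂(P(3)/Q(3)) = 0.2067·log₂(0.2067/0.0461) = 0.44744
  P(4)·log₂(P(4)/Q(4)) = 0.0497·log₂(0.0497/0.5241) = -0.16891

D_KL(P||Q) = -0.12561 + 1.17694 + 0.44744 - 0.16891 = 1.32986 ≈ 1.3299 bits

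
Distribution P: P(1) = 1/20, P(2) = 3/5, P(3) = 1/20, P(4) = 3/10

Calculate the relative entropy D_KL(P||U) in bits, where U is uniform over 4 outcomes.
0.6045 bits

U(i) = 1/4 for all i

D_KL(P||U) = Σ P(x) log₂(P(x) / (1/4))
           = Σ P(x) log₂(P(x)) + log₂(4)
           = log₂(4) - H(P)

H(P) = -Σ P(x) log₂(P(x)):
  -P(1)·log₂(P(1)) = -(1/20)·log₂(1/20) = 0.21610
  -P(2)·log₂(P(2)) = -(3/5)·log₂(3/5) = 0.44218
  -P(3)·log₂(P(3)) = -(1/20)·log₂(1/20) = 0.21610
  -P(4)·log₂(P(4)) = -(3/10)·log₂(3/10) = 0.52109
H(P) = 0.21610 + 0.44218 + 0.21610 + 0.52109 = 1.39547 bits

log₂(4) = 2.00000 bits

D_KL(P||U) = 2.00000 - 1.39547 = 0.60453 ≈ 0.6045 bits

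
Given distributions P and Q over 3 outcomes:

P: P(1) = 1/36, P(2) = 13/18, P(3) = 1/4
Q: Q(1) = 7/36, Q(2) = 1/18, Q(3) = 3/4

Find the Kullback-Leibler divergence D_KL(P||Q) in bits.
2.1983 bits

D_KL(P||Q) = Σ P(x) log₂(P(x)/Q(x))

Computing term by term:
  P(1)·log₂(P(1)/Q(1)) = (1/36)·log₂((1/36)/(7/36)) = -0.07798
  P(2)·log₂(P(2)/Q(2)) = (13/18)·log₂((13/18)/(1/18)) = 2.67254
  P(3)·log₂(P(3)/Q(3)) = (1/4)·log₂((1/4)/(3/4)) = -0.39624

D_KL(P||Q) = -0.07798 + 2.67254 - 0.39624 = 2.19832 ≈ 2.1983 bits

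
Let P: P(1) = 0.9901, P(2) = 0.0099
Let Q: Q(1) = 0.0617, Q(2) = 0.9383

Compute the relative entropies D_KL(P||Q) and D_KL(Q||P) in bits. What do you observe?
D_KL(P||Q) = 3.8996 bits, D_KL(Q||P) = 5.9143 bits. The two directions give different values (D_KL(Q||P) exceeds D_KL(P||Q) by 2.0147 bits): KL divergence is asymmetric.

D_KL(P||Q) = Σ P(x) log₂(P(x)/Q(x))

Computing term by term:
  P(1)·log₂(P(1)/Q(1)) = 0.9901·log₂(0.9901/0.0617) = 3.96459
  P(2)·log₂(P(2)/Q(2)) = 0.0099·log₂(0.0099/0.9383) = -0.06501

D_KL(P||Q) = 3.96459 - 0.06501 = 3.89958 ≈ 3.8996 bits

D_KL(Q||P) = Σ Q(x) log₂(Q(x)/P(x))

Computing term by term:
  Q(1)·log₂(Q(1)/P(1)) = 0.0617·log₂(0.0617/0.9901) = -0.24706
  Q(2)·log₂(Q(2)/P(2)) = 0.9383·log₂(0.9383/0.0099) = 6.16133

D_KL(Q||P) = -0.24706 + 6.16133 = 5.91427 ≈ 5.9143 bits

These are NOT equal (difference: 2.0147 bits). KL divergence is asymmetric: D_KL(P||Q) ≠ D_KL(Q||P) in general.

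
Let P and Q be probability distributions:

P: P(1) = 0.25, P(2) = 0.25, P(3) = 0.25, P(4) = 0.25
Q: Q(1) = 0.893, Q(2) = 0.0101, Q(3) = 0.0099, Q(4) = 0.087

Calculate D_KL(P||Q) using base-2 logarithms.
2.2435 bits

D_KL(P||Q) = Σ P(x) log₂(P(x)/Q(x))

Computing term by term:
  P(1)·log₂(P(1)/Q(1)) = 0.25·log₂(0.25/0.893) = -0.45918
  P(2)·log₂(P(2)/Q(2)) = 0.25·log₂(0.25/0.0101) = 1.15738
  P(3)·log₂(P(3)/Q(3)) = 0.25·log₂(0.25/0.0099) = 1.16459
  P(4)·log₂(P(4)/Q(4)) = 0.25·log₂(0.25/0.087) = 0.38071

D_KL(P||Q) = -0.45918 + 1.15738 + 1.16459 + 0.38071 = 2.24350 ≈ 2.2435 bits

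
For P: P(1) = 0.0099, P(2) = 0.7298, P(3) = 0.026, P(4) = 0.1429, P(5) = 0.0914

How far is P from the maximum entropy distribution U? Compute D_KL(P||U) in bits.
1.0709 bits

U(i) = 1/5 for all i

D_KL(P||U) = Σ P(x) log₂(P(x) / (1/5))
           = Σ P(x) log₂(P(x)) + log₂(5)
           = log₂(5) - H(P)

H(P) = -Σ P(x) log₂(P(x)):
  -P(1)·log₂(P(1)) = -(0.0099)·log₂(0.0099) = 0.06592
  -P(2)·log₂(P(2)) = -(0.7298)·log₂(0.7298) = 0.33164
  -P(3)·log₂(P(3)) = -(0.026)·log₂(0.026) = 0.13690
  -P(4)·log₂(P(4)) = -(0.1429)·log₂(0.1429) = 0.40111
  -P(5)·log₂(P(5)) = -(0.0914)·log₂(0.0914) = 0.31548
H(P) = 0.06592 + 0.33164 + 0.13690 + 0.40111 + 0.31548 = 1.25105 bits

log₂(5) = 2.32193 bits

D_KL(P||U) = 2.32193 - 1.25105 = 1.07088 ≈ 1.0709 bits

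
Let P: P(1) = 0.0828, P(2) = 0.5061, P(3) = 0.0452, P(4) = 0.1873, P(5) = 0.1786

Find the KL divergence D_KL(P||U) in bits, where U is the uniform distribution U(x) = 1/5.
0.4287 bits

U(i) = 1/5 for all i

D_KL(P||U) = Σ P(x) log₂(P(x) / (1/5))
           = Σ P(x) log₂(P(x)) + log₂(5)
           = log₂(5) - H(P)

H(P) = -Σ P(x) log₂(P(x)):
  -P(1)·log₂(P(1)) = -(0.0828)·log₂(0.0828) = 0.29760
  -P(2)·log₂(P(2)) = -(0.5061)·log₂(0.5061) = 0.49725
  -P(3)·log₂(P(3)) = -(0.0452)·log₂(0.0452) = 0.20193
  -P(4)·log₂(P(4)) = -(0.1873)·log₂(0.1873) = 0.45262
  -P(5)·log₂(P(5)) = -(0.1786)·log₂(0.1786) = 0.44386
H(P) = 0.29760 + 0.49725 + 0.20193 + 0.45262 + 0.44386 = 1.89326 bits

log₂(5) = 2.32193 bits

D_KL(P||U) = 2.32193 - 1.89326 = 0.42867 ≈ 0.4287 bits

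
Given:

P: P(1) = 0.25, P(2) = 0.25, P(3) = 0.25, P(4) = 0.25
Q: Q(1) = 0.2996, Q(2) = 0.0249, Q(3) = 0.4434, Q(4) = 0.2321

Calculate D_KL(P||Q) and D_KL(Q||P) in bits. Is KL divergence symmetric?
D_KL(P||Q) = 0.5868 bits, D_KL(Q||P) = 0.3370 bits. No, KL divergence is not symmetric.

D_KL(P||Q) = Σ P(x) log₂(P(x)/Q(x))

Computing term by term:
  P(1)·log₂(P(1)/Q(1)) = 0.25·log₂(0.25/0.2996) = -0.06528
  P(2)·log₂(P(2)/Q(2)) = 0.25·log₂(0.25/0.0249) = 0.83193
  P(3)·log₂(P(3)/Q(3)) = 0.25·log₂(0.25/0.4434) = -0.20667
  P(4)·log₂(P(4)/Q(4)) = 0.25·log₂(0.25/0.2321) = 0.02680

D_KL(P||Q) = -0.06528 + 0.83193 - 0.20667 + 0.02680 = 0.58678 ≈ 0.5868 bits

D_KL(Q||P) = Σ Q(x) log₂(Q(x)/P(x))

Computing term by term:
  Q(1)·log₂(Q(1)/P(1)) = 0.2996·log₂(0.2996/0.25) = 0.07823
  Q(2)·log₂(Q(2)/P(2)) = 0.0249·log₂(0.0249/0.25) = -0.08286
  Q(3)·log₂(Q(3)/P(3)) = 0.4434·log₂(0.4434/0.25) = 0.36655
  Q(4)·log₂(Q(4)/P(4)) = 0.2321·log₂(0.2321/0.25) = -0.02488

D_KL(Q||P) = 0.07823 - 0.08286 + 0.36655 - 0.02488 = 0.33704 ≈ 0.3370 bits

These are NOT equal (difference: 0.2498 bits). KL divergence is asymmetric: D_KL(P||Q) ≠ D_KL(Q||P) in general.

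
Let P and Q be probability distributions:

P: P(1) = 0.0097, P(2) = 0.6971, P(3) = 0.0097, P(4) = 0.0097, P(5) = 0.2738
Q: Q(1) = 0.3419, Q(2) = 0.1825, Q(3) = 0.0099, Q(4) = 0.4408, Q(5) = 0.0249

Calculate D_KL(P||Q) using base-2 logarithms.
2.1913 bits

D_KL(P||Q) = Σ P(x) log₂(P(x)/Q(x))

Computing term by term:
  P(1)·log₂(P(1)/Q(1)) = 0.0097·log₂(0.0097/0.3419) = -0.04985
  P(2)·log₂(P(2)/Q(2)) = 0.6971·log₂(0.6971/0.1825) = 1.34782
  P(3)·log₂(P(3)/Q(3)) = 0.0097·log₂(0.0097/0.0099) = -0.00029
  P(4)·log₂(P(4)/Q(4)) = 0.0097·log₂(0.0097/0.4408) = -0.05341
  P(5)·log₂(P(5)/Q(5)) = 0.2738·log₂(0.2738/0.0249) = 0.94705

D_KL(P||Q) = -0.04985 + 1.34782 - 0.00029 - 0.05341 + 0.94705 = 2.19132 ≈ 2.1913 bits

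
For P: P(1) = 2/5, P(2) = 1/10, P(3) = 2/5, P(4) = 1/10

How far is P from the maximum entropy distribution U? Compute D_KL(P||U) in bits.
0.2781 bits

U(i) = 1/4 for all i

D_KL(P||U) = Σ P(x) log₂(P(x) / (1/4))
           = Σ P(x) log₂(P(x)) + log₂(4)
           = log₂(4) - H(P)

H(P) = -Σ P(x) log₂(P(x)):
  -P(1)·log₂(P(1)) = -(2/5)·log₂(2/5) = 0.52877
  -P(2)·log₂(P(2)) = -(1/10)·log₂(1/10) = 0.33219
  -P(3)·log₂(P(3)) = -(2/5)·log₂(2/5) = 0.52877
  -P(4)·log₂(P(4)) = -(1/10)·log₂(1/10) = 0.33219
H(P) = 0.52877 + 0.33219 + 0.52877 + 0.33219 = 1.72192 bits

log₂(4) = 2.00000 bits

D_KL(P||U) = 2.00000 - 1.72192 = 0.27808 ≈ 0.2781 bits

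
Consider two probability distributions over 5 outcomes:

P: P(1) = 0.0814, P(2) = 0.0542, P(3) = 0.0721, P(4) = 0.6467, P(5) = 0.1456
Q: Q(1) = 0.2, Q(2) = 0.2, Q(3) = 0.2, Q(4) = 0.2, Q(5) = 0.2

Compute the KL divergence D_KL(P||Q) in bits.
0.7145 bits

D_KL(P||Q) = Σ P(x) log₂(P(x)/Q(x))

Computing term by term:
  P(1)·log₂(P(1)/Q(1)) = 0.0814·log₂(0.0814/0.2) = -0.10557
  P(2)·log₂(P(2)/Q(2)) = 0.0542·log₂(0.0542/0.2) = -0.10209
  P(3)·log₂(P(3)/Q(3)) = 0.0721·log₂(0.0721/0.2) = -0.10613
  P(4)·log₂(P(4)/Q(4)) = 0.6467·log₂(0.6467/0.2) = 1.09493
  P(5)·log₂(P(5)/Q(5)) = 0.1456·log₂(0.1456/0.2) = -0.06668

D_KL(P||Q) = -0.10557 - 0.10209 - 0.10613 + 1.09493 - 0.06668 = 0.71446 ≈ 0.7145 bits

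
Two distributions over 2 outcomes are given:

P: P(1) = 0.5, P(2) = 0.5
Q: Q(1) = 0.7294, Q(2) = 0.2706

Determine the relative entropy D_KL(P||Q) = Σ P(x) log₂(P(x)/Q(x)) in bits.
0.1705 bits

D_KL(P||Q) = Σ P(x) log₂(P(x)/Q(x))

Computing term by term:
  P(1)·log₂(P(1)/Q(1)) = 0.5·log₂(0.5/0.7294) = -0.27239
  P(2)·log₂(P(2)/Q(2)) = 0.5·log₂(0.5/0.2706) = 0.44288

D_KL(P||Q) = -0.27239 + 0.44288 = 0.17049 ≈ 0.1705 bits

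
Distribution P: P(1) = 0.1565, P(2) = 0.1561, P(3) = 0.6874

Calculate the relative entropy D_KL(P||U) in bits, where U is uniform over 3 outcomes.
0.3762 bits

U(i) = 1/3 for all i

D_KL(P||U) = Σ P(x) log₂(P(x) / (1/3))
           = Σ P(x) log₂(P(x)) + log₂(3)
           = log₂(3) - H(P)

H(P) = -Σ P(x) log₂(P(x)):
  -P(1)·log₂(P(1)) = -(0.1565)·log₂(0.1565) = 0.41876
  -P(2)·log₂(P(2)) = -(0.1561)·log₂(0.1561) = 0.41826
  -P(3)·log₂(P(3)) = -(0.6874)·log₂(0.6874) = 0.37173
H(P) = 0.41876 + 0.41826 + 0.37173 = 1.20875 bits

log₂(3) = 1.58496 bits

D_KL(P||U) = 1.58496 - 1.20875 = 0.37621 ≈ 0.3762 bits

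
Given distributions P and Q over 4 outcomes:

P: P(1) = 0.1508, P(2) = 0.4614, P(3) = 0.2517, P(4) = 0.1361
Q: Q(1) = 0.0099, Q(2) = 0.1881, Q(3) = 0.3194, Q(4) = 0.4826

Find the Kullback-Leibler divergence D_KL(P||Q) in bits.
0.8548 bits

D_KL(P||Q) = Σ P(x) log₂(P(x)/Q(x))

Computing term by term:
  P(1)·log₂(P(1)/Q(1)) = 0.1508·log₂(0.1508/0.0099) = 0.59250
  P(2)·log₂(P(2)/Q(2)) = 0.4614·log₂(0.4614/0.1881) = 0.59729
  P(3)·log₂(P(3)/Q(3)) = 0.2517·log₂(0.2517/0.3194) = -0.08650
  P(4)·log₂(P(4)/Q(4)) = 0.1361·log₂(0.1361/0.4826) = -0.24854

D_KL(P||Q) = 0.59250 + 0.59729 - 0.08650 - 0.24854 = 0.85475 ≈ 0.8548 bits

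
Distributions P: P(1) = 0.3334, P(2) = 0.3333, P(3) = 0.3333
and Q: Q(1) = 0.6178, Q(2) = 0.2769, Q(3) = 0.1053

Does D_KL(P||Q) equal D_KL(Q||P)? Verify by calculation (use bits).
D_KL(P||Q) = 0.3465 bits, D_KL(Q||P) = 0.3007 bits. No — D_KL(P||Q) ≠ D_KL(Q||P) for this pair.

D_KL(P||Q) = Σ P(x) log₂(P(x)/Q(x))

Computing term by term:
  P(1)·log₂(P(1)/Q(1)) = 0.3334·log₂(0.3334/0.6178) = -0.29669
  P(2)·log₂(P(2)/Q(2)) = 0.3333·log₂(0.3333/0.2769) = 0.08914
  P(3)·log₂(P(3)/Q(3)) = 0.3333·log₂(0.3333/0.1053) = 0.55405

D_KL(P||Q) = -0.29669 + 0.08914 + 0.55405 = 0.34650 ≈ 0.3465 bits

D_KL(Q||P) = Σ Q(x) log₂(Q(x)/P(x))

Computing term by term:
  Q(1)·log₂(Q(1)/P(1)) = 0.6178·log₂(0.6178/0.3334) = 0.54977
  Q(2)·log₂(Q(2)/P(2)) = 0.2769·log₂(0.2769/0.3333) = -0.07406
  Q(3)·log₂(Q(3)/P(3)) = 0.1053·log₂(0.1053/0.3333) = -0.17504

D_KL(Q||P) = 0.54977 - 0.07406 - 0.17504 = 0.30067 ≈ 0.3007 bits

These are NOT equal (difference: 0.0458 bits). KL divergence is asymmetric: D_KL(P||Q) ≠ D_KL(Q||P) in general.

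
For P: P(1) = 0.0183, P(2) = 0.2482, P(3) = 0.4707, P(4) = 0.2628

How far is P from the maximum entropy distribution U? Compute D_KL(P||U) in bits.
0.3770 bits

U(i) = 1/4 for all i

D_KL(P||U) = Σ P(x) log₂(P(x) / (1/4))
           = Σ P(x) log₂(P(x)) + log₂(4)
           = log₂(4) - H(P)

H(P) = -Σ P(x) log₂(P(x)):
  -P(1)·log₂(P(1)) = -(0.0183)·log₂(0.0183) = 0.10563
  -P(2)·log₂(P(2)) = -(0.2482)·log₂(0.2482) = 0.49899
  -P(3)·log₂(P(3)) = -(0.4707)·log₂(0.4707) = 0.51171
  -P(4)·log₂(P(4)) = -(0.2628)·log₂(0.2628) = 0.50667
H(P) = 0.10563 + 0.49899 + 0.51171 + 0.50667 = 1.62300 bits

log₂(4) = 2.00000 bits

D_KL(P||U) = 2.00000 - 1.62300 = 0.37700 ≈ 0.3770 bits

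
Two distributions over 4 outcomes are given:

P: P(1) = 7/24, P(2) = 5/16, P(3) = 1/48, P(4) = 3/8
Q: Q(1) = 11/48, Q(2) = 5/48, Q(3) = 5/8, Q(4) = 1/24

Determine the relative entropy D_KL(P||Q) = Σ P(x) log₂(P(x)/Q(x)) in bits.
1.6833 bits

D_KL(P||Q) = Σ P(x) log₂(P(x)/Q(x))

Computing term by term:
  P(1)·log₂(P(1)/Q(1)) = (7/24)·log₂((7/24)/(11/48)) = 0.10148
  P(2)·log₂(P(2)/Q(2)) = (5/16)·log₂((5/16)/(5/48)) = 0.49530
  P(3)·log₂(P(3)/Q(3)) = (1/48)·log₂((1/48)/(5/8)) = -0.10223
  P(4)·log₂(P(4)/Q(4)) = (3/8)·log₂((3/8)/(1/24)) = 1.18872

D_KL(P||Q) = 0.10148 + 0.49530 - 0.10223 + 1.18872 = 1.68327 ≈ 1.6833 bits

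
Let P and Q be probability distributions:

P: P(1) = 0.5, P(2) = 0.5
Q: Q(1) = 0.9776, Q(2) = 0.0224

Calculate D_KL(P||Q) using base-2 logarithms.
1.7565 bits

D_KL(P||Q) = Σ P(x) log₂(P(x)/Q(x))

Computing term by term:
  P(1)·log₂(P(1)/Q(1)) = 0.5·log₂(0.5/0.9776) = -0.48366
  P(2)·log₂(P(2)/Q(2)) = 0.5·log₂(0.5/0.0224) = 2.24018

D_KL(P||Q) = -0.48366 + 2.24018 = 1.75652 ≈ 1.7565 bits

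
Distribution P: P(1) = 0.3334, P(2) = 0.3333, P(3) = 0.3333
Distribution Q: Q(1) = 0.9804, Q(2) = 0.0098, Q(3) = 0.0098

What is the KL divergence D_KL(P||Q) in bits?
2.8728 bits

D_KL(P||Q) = Σ P(x) log₂(P(x)/Q(x))

Computing term by term:
  P(1)·log₂(P(1)/Q(1)) = 0.3334·log₂(0.3334/0.9804) = -0.51881
  P(2)·log₂(P(2)/Q(2)) = 0.3333·log₂(0.3333/0.0098) = 1.69580
  P(3)·log₂(P(3)/Q(3)) = 0.3333·log₂(0.3333/0.0098) = 1.69580

D_KL(P||Q) = -0.51881 + 1.69580 + 1.69580 = 2.87279 ≈ 2.8728 bits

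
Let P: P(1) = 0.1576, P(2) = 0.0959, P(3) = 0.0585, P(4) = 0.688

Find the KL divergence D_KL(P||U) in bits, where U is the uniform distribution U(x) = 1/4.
0.6448 bits

U(i) = 1/4 for all i

D_KL(P||U) = Σ P(x) log₂(P(x) / (1/4))
           = Σ P(x) log₂(P(x)) + log₂(4)
           = log₂(4) - H(P)

H(P) = -Σ P(x) log₂(P(x)):
  -P(1)·log₂(P(1)) = -(0.1576)·log₂(0.1576) = 0.42011
  -P(2)·log₂(P(2)) = -(0.0959)·log₂(0.0959) = 0.32437
  -P(3)·log₂(P(3)) = -(0.0585)·log₂(0.0585) = 0.23958
  -P(4)·log₂(P(4)) = -(0.688)·log₂(0.688) = 0.37119
H(P) = 0.42011 + 0.32437 + 0.23958 + 0.37119 = 1.35525 bits

log₂(4) = 2.00000 bits

D_KL(P||U) = 2.00000 - 1.35525 = 0.64475 ≈ 0.6448 bits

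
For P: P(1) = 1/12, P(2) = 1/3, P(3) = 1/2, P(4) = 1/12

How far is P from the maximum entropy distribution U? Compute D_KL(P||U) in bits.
0.3742 bits

U(i) = 1/4 for all i

D_KL(P||U) = Σ P(x) log₂(P(x) / (1/4))
           = Σ P(x) log₂(P(x)) + log₂(4)
           = log₂(4) - H(P)

H(P) = -Σ P(x) log₂(P(x)):
  -P(1)·log₂(P(1)) = -(1/12)·log₂(1/12) = 0.29875
  -P(2)·log₂(P(2)) = -(1/3)·log₂(1/3) = 0.52832
  -P(3)·log₂(P(3)) = -(1/2)·log₂(1/2) = 0.50000
  -P(4)·log₂(P(4)) = -(1/12)·log₂(1/12) = 0.29875
H(P) = 0.29875 + 0.52832 + 0.50000 + 0.29875 = 1.62582 bits

log₂(4) = 2.00000 bits

D_KL(P||U) = 2.00000 - 1.62582 = 0.37418 ≈ 0.3742 bits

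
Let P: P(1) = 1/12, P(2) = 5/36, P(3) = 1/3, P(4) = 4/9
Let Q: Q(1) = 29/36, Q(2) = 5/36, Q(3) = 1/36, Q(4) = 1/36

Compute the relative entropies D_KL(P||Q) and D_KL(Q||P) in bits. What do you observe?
D_KL(P||Q) = 2.7000 bits, D_KL(Q||P) = 2.4259 bits. The two directions give different values (D_KL(P||Q) exceeds D_KL(Q||P) by 0.2741 bits): KL divergence is asymmetric.

D_KL(P||Q) = Σ P(x) log₂(P(x)/Q(x))

Computing term by term:
  P(1)·log₂(P(1)/Q(1)) = (1/12)·log₂((1/12)/(29/36)) = -0.27275
  P(2)·log₂(P(2)/Q(2)) = (5/36)·log₂((5/36)/(5/36)) = 0.00000
  P(3)·log₂(P(3)/Q(3)) = (1/3)·log₂((1/3)/(1/36)) = 1.19499
  P(4)·log₂(P(4)/Q(4)) = (4/9)·log₂((4/9)/(1/36)) = 1.77778

D_KL(P||Q) = -0.27275 + 0.00000 + 1.19499 + 1.77778 = 2.70002 ≈ 2.7000 bits

D_KL(Q||P) = Σ Q(x) log₂(Q(x)/P(x))

Computing term by term:
  Q(1)·log₂(Q(1)/P(1)) = (29/36)·log₂((29/36)/(1/12)) = 2.63660
  Q(2)·log₂(Q(2)/P(2)) = (5/36)·log₂((5/36)/(5/36)) = 0.00000
  Q(3)·log₂(Q(3)/P(3)) = (1/36)·log₂((1/36)/(1/3)) = -0.09958
  Q(4)·log₂(Q(4)/P(4)) = (1/36)·log₂((1/36)/(4/9)) = -0.11111

D_KL(Q||P) = 2.63660 + 0.00000 - 0.09958 - 0.11111 = 2.42591 ≈ 2.4259 bits

These are NOT equal (difference: 0.2741 bits). KL divergence is asymmetric: D_KL(P||Q) ≠ D_KL(Q||P) in general.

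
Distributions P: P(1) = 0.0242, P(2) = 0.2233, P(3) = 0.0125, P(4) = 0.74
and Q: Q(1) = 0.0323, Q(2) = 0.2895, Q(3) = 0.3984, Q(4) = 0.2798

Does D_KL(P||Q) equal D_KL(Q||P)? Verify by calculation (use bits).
D_KL(P||Q) = 0.8822 bits, D_KL(Q||P) = 1.7190 bits. No — D_KL(P||Q) ≠ D_KL(Q||P) for this pair.

D_KL(P||Q) = Σ P(x) log₂(P(x)/Q(x))

Computing term by term:
  P(1)·log₂(P(1)/Q(1)) = 0.0242·log₂(0.0242/0.0323) = -0.01008
  P(2)·log₂(P(2)/Q(2)) = 0.2233·log₂(0.2233/0.2895) = -0.08364
  P(3)·log₂(P(3)/Q(3)) = 0.0125·log₂(0.0125/0.3984) = -0.06243
  P(4)·log₂(P(4)/Q(4)) = 0.74·log₂(0.74/0.2798) = 1.03832

D_KL(P||Q) = -0.01008 - 0.08364 - 0.06243 + 1.03832 = 0.88217 ≈ 0.8822 bits

D_KL(Q||P) = Σ Q(x) log₂(Q(x)/P(x))

Computing term by term:
  Q(1)·log₂(Q(1)/P(1)) = 0.0323·log₂(0.0323/0.0242) = 0.01345
  Q(2)·log₂(Q(2)/P(2)) = 0.2895·log₂(0.2895/0.2233) = 0.10844
  Q(3)·log₂(Q(3)/P(3)) = 0.3984·log₂(0.3984/0.0125) = 1.98970
  Q(4)·log₂(Q(4)/P(4)) = 0.2798·log₂(0.2798/0.74) = -0.39260

D_KL(Q||P) = 0.01345 + 0.10844 + 1.98970 - 0.39260 = 1.71899 ≈ 1.7190 bits

These are NOT equal (difference: 0.8368 bits). KL divergence is asymmetric: D_KL(P||Q) ≠ D_KL(Q||P) in general.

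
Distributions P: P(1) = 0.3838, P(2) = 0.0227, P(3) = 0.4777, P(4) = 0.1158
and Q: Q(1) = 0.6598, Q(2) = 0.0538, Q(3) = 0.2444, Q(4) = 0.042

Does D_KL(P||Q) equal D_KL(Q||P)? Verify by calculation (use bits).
D_KL(P||Q) = 0.3030 bits, D_KL(Q||P) = 0.2850 bits. No — D_KL(P||Q) ≠ D_KL(Q||P) for this pair.

D_KL(P||Q) = Σ P(x) log₂(P(x)/Q(x))

Computing term by term:
  P(1)·log₂(P(1)/Q(1)) = 0.3838·log₂(0.3838/0.6598) = -0.30001
  P(2)·log₂(P(2)/Q(2)) = 0.0227·log₂(0.0227/0.0538) = -0.02826
  P(3)·log₂(P(3)/Q(3)) = 0.4777·log₂(0.4777/0.2444) = 0.46187
  P(4)·log₂(P(4)/Q(4)) = 0.1158·log₂(0.1158/0.042) = 0.16944

D_KL(P||Q) = -0.30001 - 0.02826 + 0.46187 + 0.16944 = 0.30304 ≈ 0.3030 bits

D_KL(Q||P) = Σ Q(x) log₂(Q(x)/P(x))

Computing term by term:
  Q(1)·log₂(Q(1)/P(1)) = 0.6598·log₂(0.6598/0.3838) = 0.51575
  Q(2)·log₂(Q(2)/P(2)) = 0.0538·log₂(0.0538/0.0227) = 0.06698
  Q(3)·log₂(Q(3)/P(3)) = 0.2444·log₂(0.2444/0.4777) = -0.23630
  Q(4)·log₂(Q(4)/P(4)) = 0.042·log₂(0.042/0.1158) = -0.06145

D_KL(Q||P) = 0.51575 + 0.06698 - 0.23630 - 0.06145 = 0.28498 ≈ 0.2850 bits

These are NOT equal (difference: 0.0180 bits). KL divergence is asymmetric: D_KL(P||Q) ≠ D_KL(Q||P) in general.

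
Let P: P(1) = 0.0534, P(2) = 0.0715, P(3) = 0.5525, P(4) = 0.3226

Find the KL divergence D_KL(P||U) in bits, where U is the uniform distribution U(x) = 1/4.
0.5027 bits

U(i) = 1/4 for all i

D_KL(P||U) = Σ P(x) log₂(P(x) / (1/4))
           = Σ P(x) log₂(P(x)) + log₂(4)
           = log₂(4) - H(P)

H(P) = -Σ P(x) log₂(P(x)):
  -P(1)·log₂(P(1)) = -(0.0534)·log₂(0.0534) = 0.22572
  -P(2)·log₂(P(2)) = -(0.0715)·log₂(0.0715) = 0.27212
  -P(3)·log₂(P(3)) = -(0.5525)·log₂(0.5525) = 0.47291
  -P(4)·log₂(P(4)) = -(0.3226)·log₂(0.3226) = 0.52654
H(P) = 0.22572 + 0.27212 + 0.47291 + 0.52654 = 1.49729 bits

log₂(4) = 2.00000 bits

D_KL(P||U) = 2.00000 - 1.49729 = 0.50271 ≈ 0.5027 bits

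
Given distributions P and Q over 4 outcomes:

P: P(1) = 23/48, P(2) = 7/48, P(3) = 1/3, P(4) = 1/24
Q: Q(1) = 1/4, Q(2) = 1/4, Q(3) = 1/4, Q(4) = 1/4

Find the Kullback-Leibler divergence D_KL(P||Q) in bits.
0.3670 bits

D_KL(P||Q) = Σ P(x) log₂(P(x)/Q(x))

Computing term by term:
  P(1)·log₂(P(1)/Q(1)) = (23/48)·log₂((23/48)/(1/4)) = 0.44975
  P(2)·log₂(P(2)/Q(2)) = (7/48)·log₂((7/48)/(1/4)) = -0.11340
  P(3)·log₂(P(3)/Q(3)) = (1/3)·log₂((1/3)/(1/4)) = 0.13835
  P(4)·log₂(P(4)/Q(4)) = (1/24)·log₂((1/24)/(1/4)) = -0.10771

D_KL(P||Q) = 0.44975 - 0.11340 + 0.13835 - 0.10771 = 0.36699 ≈ 0.3670 bits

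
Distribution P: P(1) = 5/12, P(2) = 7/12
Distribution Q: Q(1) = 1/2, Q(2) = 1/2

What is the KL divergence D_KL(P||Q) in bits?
0.0201 bits

D_KL(P||Q) = Σ P(x) log₂(P(x)/Q(x))

Computing term by term:
  P(1)·log₂(P(1)/Q(1)) = (5/12)·log₂((5/12)/(1/2)) = -0.10960
  P(2)·log₂(P(2)/Q(2)) = (7/12)·log₂((7/12)/(1/2)) = 0.12973

D_KL(P||Q) = -0.10960 + 0.12973 = 0.02013 ≈ 0.0201 bits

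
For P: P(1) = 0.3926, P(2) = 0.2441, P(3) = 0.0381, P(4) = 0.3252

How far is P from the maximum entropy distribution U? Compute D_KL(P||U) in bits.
0.2672 bits

U(i) = 1/4 for all i

D_KL(P||U) = Σ P(x) log₂(P(x) / (1/4))
           = Σ P(x) log₂(P(x)) + log₂(4)
           = log₂(4) - H(P)

H(P) = -Σ P(x) log₂(P(x)):
  -P(1)·log₂(P(1)) = -(0.3926)·log₂(0.3926) = 0.52957
  -P(2)·log₂(P(2)) = -(0.2441)·log₂(0.2441) = 0.49661
  -P(3)·log₂(P(3)) = -(0.0381)·log₂(0.0381) = 0.17961
  -P(4)·log₂(P(4)) = -(0.3252)·log₂(0.3252) = 0.52702
H(P) = 0.52957 + 0.49661 + 0.17961 + 0.52702 = 1.73281 bits

log₂(4) = 2.00000 bits

D_KL(P||U) = 2.00000 - 1.73281 = 0.26719 ≈ 0.2672 bits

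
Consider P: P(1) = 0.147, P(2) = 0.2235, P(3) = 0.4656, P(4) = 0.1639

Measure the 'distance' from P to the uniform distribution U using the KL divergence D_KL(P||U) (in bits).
0.1691 bits

U(i) = 1/4 for all i

D_KL(P||U) = Σ P(x) log₂(P(x) / (1/4))
           = Σ P(x) log₂(P(x)) + log₂(4)
           = log₂(4) - H(P)

H(P) = -Σ P(x) log₂(P(x)):
  -P(1)·log₂(P(1)) = -(0.147)·log₂(0.147) = 0.40662
  -P(2)·log₂(P(2)) = -(0.2235)·log₂(0.2235) = 0.48313
  -P(3)·log₂(P(3)) = -(0.4656)·log₂(0.4656) = 0.51348
  -P(4)·log₂(P(4)) = -(0.1639)·log₂(0.1639) = 0.42763
H(P) = 0.40662 + 0.48313 + 0.51348 + 0.42763 = 1.83086 bits

log₂(4) = 2.00000 bits

D_KL(P||U) = 2.00000 - 1.83086 = 0.16914 ≈ 0.1691 bits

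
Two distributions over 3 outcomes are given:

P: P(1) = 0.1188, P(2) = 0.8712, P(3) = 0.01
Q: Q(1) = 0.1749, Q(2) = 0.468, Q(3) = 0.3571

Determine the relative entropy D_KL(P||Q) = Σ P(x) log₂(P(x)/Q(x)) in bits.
0.6632 bits

D_KL(P||Q) = Σ P(x) log₂(P(x)/Q(x))

Computing term by term:
  P(1)·log₂(P(1)/Q(1)) = 0.1188·log₂(0.1188/0.1749) = -0.06629
  P(2)·log₂(P(2)/Q(2)) = 0.8712·log₂(0.8712/0.468) = 0.78103
  P(3)·log₂(P(3)/Q(3)) = 0.01·log₂(0.01/0.3571) = -0.05158

D_KL(P||Q) = -0.06629 + 0.78103 - 0.05158 = 0.66316 ≈ 0.6632 bits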